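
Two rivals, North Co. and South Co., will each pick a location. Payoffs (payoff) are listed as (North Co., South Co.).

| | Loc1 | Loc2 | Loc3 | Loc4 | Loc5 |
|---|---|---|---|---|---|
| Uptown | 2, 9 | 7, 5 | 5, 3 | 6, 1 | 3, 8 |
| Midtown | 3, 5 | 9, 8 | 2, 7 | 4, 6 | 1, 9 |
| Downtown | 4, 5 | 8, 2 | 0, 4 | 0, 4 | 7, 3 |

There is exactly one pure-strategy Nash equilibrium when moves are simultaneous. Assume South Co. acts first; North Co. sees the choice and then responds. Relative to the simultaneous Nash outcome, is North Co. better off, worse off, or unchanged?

Work backward from North Co.'s decision.
- Loc1: BR = Downtown, leader payoff 5.
- Loc2: BR = Midtown, leader payoff 8.
- Loc3: BR = Uptown, leader payoff 3.
- Loc4: BR = Uptown, leader payoff 1.
- Loc5: BR = Downtown, leader payoff 3.
Among 5, 8, 3, 1, 3, the best is 8 at Loc2. Subgame-perfect outcome: (Midtown, Loc2) with payoffs (9, 8).
Now find the simultaneous Nash equilibrium.
North Co.'s best replies: Loc1→Downtown; Loc2→Midtown; Loc3→Uptown; Loc4→Uptown; Loc5→Downtown.
South Co.'s best replies: Uptown→Loc1; Midtown→Loc5; Downtown→Loc1.
Only (Downtown, Loc1) has each player best-responding; Nash payoffs (4, 5).
North Co. earns 9 sequentially versus 4 at the Nash outcome: better off.

better off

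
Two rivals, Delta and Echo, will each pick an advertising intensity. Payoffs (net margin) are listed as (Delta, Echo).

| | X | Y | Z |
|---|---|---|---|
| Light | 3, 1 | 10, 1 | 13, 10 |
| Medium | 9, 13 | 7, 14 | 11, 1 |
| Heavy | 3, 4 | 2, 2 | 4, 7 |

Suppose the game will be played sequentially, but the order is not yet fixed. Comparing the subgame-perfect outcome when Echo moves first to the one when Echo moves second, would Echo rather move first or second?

first

If Delta leads: Echo's best replies are Light→Z, Medium→Y, Heavy→Z; Delta's induced payoffs 13, 7, 4; outcome (Light, Z), payoffs (13, 10).
If Echo leads: Delta's best replies are X→Medium, Y→Light, Z→Light; Echo's induced payoffs 13, 1, 10; outcome (Medium, X), payoffs (9, 13).
Echo gets 13 moving first and 10 moving second, so Echo prefers to move first.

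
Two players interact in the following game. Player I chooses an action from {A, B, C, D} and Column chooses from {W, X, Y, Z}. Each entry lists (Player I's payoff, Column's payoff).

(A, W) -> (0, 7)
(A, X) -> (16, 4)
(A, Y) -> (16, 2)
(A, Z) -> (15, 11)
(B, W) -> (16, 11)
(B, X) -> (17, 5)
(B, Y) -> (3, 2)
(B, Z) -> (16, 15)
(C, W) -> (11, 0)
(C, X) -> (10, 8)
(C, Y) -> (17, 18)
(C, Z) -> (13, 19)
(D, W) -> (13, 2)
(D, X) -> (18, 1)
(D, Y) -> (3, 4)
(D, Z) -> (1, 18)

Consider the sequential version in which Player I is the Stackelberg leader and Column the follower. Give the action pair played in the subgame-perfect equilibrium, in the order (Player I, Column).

Solve by backward induction (Player I leads).
- A → Column plays Z (best of 7, 4, 2, 11); Player I gets 15.
- B → Column plays Z (best of 11, 5, 2, 15); Player I gets 16.
- C → Column plays Z (best of 0, 8, 18, 19); Player I gets 13.
- D → Column plays Z (best of 2, 1, 4, 18); Player I gets 1.
Among 15, 16, 13, 1, the best is 16 at B. Subgame-perfect outcome: (B, Z) with payoffs (16, 15).

(B, Z)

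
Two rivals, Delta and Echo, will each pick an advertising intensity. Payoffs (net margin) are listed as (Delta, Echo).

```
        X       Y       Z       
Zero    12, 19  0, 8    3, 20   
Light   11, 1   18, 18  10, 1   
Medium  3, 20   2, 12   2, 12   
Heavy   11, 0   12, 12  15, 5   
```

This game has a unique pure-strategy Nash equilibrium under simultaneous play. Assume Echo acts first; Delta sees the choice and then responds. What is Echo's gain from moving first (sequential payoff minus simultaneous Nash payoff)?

Solve by backward induction (Echo leads).
- X: Delta compares 12, 11, 3, 11 and picks Zero; Echo would get 19.
- Y: Delta compares 0, 18, 2, 12 and picks Light; Echo would get 18.
- Z: Delta compares 3, 10, 2, 15 and picks Heavy; Echo would get 5.
Among 19, 18, 5, the best is 19 at X. Subgame-perfect outcome: (Zero, X) with payoffs (12, 19).
Now find the simultaneous Nash equilibrium.
Delta's best replies: X→Zero; Y→Light; Z→Heavy.
Echo's best replies: Zero→Z; Light→Y; Medium→X; Heavy→Y.
Only (Light, Y) has each player best-responding; Nash payoffs (18, 18).
Echo's commitment gain: 19 − 18 = 1.

1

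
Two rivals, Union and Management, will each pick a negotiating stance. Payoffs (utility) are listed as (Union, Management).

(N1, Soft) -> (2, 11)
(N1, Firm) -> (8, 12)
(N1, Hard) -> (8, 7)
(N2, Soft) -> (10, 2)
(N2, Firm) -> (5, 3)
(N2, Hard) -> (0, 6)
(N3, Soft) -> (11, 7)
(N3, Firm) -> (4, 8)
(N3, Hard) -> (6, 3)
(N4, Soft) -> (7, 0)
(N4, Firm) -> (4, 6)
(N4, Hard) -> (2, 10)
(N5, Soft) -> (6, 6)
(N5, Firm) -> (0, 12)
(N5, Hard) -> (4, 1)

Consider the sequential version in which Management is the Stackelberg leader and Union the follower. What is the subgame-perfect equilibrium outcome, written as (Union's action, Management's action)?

Solve by backward induction (Management leads).
- Soft: Union compares 2, 10, 11, 7, 6 and picks N3; Management would get 7.
- Firm: Union compares 8, 5, 4, 4, 0 and picks N1; Management would get 12.
- Hard: Union compares 8, 0, 6, 2, 4 and picks N1; Management would get 7.
Among 7, 12, 7, the best is 12 at Firm. Subgame-perfect outcome: (N1, Firm) with payoffs (8, 12).

(N1, Firm)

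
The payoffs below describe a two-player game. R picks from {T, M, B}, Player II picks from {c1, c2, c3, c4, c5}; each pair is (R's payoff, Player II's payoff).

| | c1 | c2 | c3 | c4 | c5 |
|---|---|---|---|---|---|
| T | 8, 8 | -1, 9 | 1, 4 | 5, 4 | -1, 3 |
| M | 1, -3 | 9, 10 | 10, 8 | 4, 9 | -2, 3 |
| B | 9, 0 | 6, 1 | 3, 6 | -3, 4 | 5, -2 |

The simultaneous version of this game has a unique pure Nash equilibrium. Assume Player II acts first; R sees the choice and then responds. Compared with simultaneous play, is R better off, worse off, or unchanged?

unchanged

Work backward from R's decision.
- c1: BR = B, leader payoff 0.
- c2: BR = M, leader payoff 10.
- c3: BR = M, leader payoff 8.
- c4: BR = T, leader payoff 4.
- c5: BR = B, leader payoff -2.
Maximizing over 0, 10, 8, 4, -2, Player II chooses c2. Subgame-perfect outcome: (M, c2) with payoffs (9, 10).
Under simultaneous play:
R's best replies: c1→B; c2→M; c3→M; c4→T; c5→B.
Player II's best replies: T→c2; M→c2; B→c3.
Only (M, c2) has each player best-responding; Nash payoffs (9, 10).
R earns 9 sequentially versus 9 at the Nash outcome: unchanged.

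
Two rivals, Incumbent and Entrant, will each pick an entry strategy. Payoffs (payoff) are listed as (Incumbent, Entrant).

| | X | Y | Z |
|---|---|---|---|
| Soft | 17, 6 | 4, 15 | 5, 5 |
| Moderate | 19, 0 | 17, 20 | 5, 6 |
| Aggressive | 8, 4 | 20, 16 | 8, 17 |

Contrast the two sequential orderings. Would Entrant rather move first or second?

If Incumbent leads: Entrant's best replies are Soft→Y, Moderate→Y, Aggressive→Z; Incumbent's induced payoffs 4, 17, 8; outcome (Moderate, Y), payoffs (17, 20).
If Entrant leads: Incumbent's best replies are X→Moderate, Y→Aggressive, Z→Aggressive; Entrant's induced payoffs 0, 16, 17; outcome (Aggressive, Z), payoffs (8, 17).
Entrant gets 17 moving first and 20 moving second, so Entrant prefers to move second.

second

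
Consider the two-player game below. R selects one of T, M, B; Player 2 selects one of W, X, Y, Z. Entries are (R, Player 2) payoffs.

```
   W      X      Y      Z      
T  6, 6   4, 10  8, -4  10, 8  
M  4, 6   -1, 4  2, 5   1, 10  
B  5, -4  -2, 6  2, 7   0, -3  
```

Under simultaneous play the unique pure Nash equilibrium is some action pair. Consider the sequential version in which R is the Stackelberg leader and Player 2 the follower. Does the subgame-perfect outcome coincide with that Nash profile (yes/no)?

Player 2 best-responds to each possible R move:
- T → Player 2 plays X (best of 6, 10, -4, 8); R gets 4.
- M → Player 2 plays Z (best of 6, 4, 5, 10); R gets 1.
- B → Player 2 plays Y (best of -4, 6, 7, -3); R gets 2.
Maximizing over 4, 1, 2, R chooses T. Subgame-perfect outcome: (T, X) with payoffs (4, 10).
For the simultaneous game, intersect best replies.
R's best replies: W→T; X→T; Y→T; Z→T.
Player 2's best replies: T→X; M→Z; B→Y.
Only (T, X) has each player best-responding; Nash payoffs (4, 10).
Sequential outcome (T, X) coincides with the Nash profile (T, X).

yes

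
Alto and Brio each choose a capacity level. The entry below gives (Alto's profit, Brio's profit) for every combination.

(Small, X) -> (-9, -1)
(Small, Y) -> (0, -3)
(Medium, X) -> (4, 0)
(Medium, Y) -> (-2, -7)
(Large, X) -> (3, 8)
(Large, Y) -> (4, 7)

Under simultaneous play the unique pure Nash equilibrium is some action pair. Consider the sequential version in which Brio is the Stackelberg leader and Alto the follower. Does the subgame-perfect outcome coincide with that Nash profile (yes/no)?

Work backward from Alto's decision.
- X: BR = Medium, leader payoff 0.
- Y: BR = Large, leader payoff 7.
Maximizing over 0, 7, Brio chooses Y. Subgame-perfect outcome: (Large, Y) with payoffs (4, 7).
For the simultaneous game, intersect best replies.
Alto's best replies: X→Medium; Y→Large.
Brio's best replies: Small→X; Medium→X; Large→X.
The unique mutual best reply is (Medium, X), giving (4, 0).
Sequential outcome (Large, Y) differs from the Nash profile (Medium, X).

no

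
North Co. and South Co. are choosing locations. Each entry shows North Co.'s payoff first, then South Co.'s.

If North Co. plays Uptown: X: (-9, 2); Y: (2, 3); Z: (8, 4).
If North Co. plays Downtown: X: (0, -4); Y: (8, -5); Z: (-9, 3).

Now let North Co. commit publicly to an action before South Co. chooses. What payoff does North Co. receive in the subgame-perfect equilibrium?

Solve by backward induction (North Co. leads).
- Uptown → South Co. plays Z (best of 2, 3, 4); North Co. gets 8.
- Downtown → South Co. plays Z (best of -4, -5, 3); North Co. gets -9.
Among 8, -9, the best is 8 at Uptown. Subgame-perfect outcome: (Uptown, Z) with payoffs (8, 4).

8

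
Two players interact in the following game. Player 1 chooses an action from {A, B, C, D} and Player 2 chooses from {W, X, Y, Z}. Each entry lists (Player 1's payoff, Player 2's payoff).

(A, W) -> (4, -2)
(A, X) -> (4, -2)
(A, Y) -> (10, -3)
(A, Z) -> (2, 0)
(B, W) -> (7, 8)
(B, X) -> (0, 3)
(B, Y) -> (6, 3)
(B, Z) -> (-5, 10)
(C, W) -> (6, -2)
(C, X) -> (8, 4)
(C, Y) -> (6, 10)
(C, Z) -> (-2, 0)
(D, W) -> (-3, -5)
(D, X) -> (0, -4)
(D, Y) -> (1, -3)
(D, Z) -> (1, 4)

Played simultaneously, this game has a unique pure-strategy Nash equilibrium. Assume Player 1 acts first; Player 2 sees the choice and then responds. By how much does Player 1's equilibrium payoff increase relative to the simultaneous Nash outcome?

Solve by backward induction (Player 1 leads).
- A: Player 2 compares -2, -2, -3, 0 and picks Z; Player 1 would get 2.
- B: Player 2 compares 8, 3, 3, 10 and picks Z; Player 1 would get -5.
- C: Player 2 compares -2, 4, 10, 0 and picks Y; Player 1 would get 6.
- D: Player 2 compares -5, -4, -3, 4 and picks Z; Player 1 would get 1.
Among 2, -5, 6, 1, the best is 6 at C. Subgame-perfect outcome: (C, Y) with payoffs (6, 10).
Now find the simultaneous Nash equilibrium.
Player 1's best replies: W→B; X→C; Y→A; Z→A.
Player 2's best replies: A→Z; B→Z; C→Y; D→Z.
The unique mutual best reply is (A, Z), giving (2, 0).
Player 1's commitment gain: 6 − 2 = 4.

4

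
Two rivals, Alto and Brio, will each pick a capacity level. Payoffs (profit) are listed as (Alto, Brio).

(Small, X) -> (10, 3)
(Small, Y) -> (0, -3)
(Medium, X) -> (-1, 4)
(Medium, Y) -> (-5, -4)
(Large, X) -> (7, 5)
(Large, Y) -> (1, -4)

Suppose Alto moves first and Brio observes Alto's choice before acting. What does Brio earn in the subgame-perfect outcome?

Work backward from Brio's decision.
- Small: Brio compares 3, -3 and picks X; Alto would get 10.
- Medium: Brio compares 4, -4 and picks X; Alto would get -1.
- Large: Brio compares 5, -4 and picks X; Alto would get 7.
Maximizing over 10, -1, 7, Alto chooses Small. Subgame-perfect outcome: (Small, X) with payoffs (10, 3).

3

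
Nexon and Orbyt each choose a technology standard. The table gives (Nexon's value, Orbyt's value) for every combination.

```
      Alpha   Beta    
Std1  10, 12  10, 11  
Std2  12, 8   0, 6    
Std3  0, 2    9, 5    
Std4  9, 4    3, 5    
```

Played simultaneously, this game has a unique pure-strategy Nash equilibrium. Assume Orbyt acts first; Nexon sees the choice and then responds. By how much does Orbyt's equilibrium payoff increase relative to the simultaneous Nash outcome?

3

Work backward from Nexon's decision.
- Alpha → Nexon plays Std2 (best of 10, 12, 0, 9); Orbyt gets 8.
- Beta → Nexon plays Std1 (best of 10, 0, 9, 3); Orbyt gets 11.
Among 8, 11, the best is 11 at Beta. Subgame-perfect outcome: (Std1, Beta) with payoffs (10, 11).
Now find the simultaneous Nash equilibrium.
Nexon's best replies: Alpha→Std2; Beta→Std1.
Orbyt's best replies: Std1→Alpha; Std2→Alpha; Std3→Beta; Std4→Beta.
The unique mutual best reply is (Std2, Alpha), giving (12, 8).
Orbyt's commitment gain: 11 − 8 = 3.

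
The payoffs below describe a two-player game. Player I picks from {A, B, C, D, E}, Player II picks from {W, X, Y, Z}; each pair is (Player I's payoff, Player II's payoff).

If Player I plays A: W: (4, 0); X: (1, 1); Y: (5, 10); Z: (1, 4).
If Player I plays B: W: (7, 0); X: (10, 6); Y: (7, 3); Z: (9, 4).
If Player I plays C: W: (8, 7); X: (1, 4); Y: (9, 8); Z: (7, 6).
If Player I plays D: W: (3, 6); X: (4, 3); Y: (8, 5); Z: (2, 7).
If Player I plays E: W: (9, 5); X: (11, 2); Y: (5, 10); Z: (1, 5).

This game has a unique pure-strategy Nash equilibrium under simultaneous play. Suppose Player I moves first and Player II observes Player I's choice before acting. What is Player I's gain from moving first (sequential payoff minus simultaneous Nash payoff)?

Solve by backward induction (Player I leads).
- A: BR = Y, leader payoff 5.
- B: BR = X, leader payoff 10.
- C: BR = Y, leader payoff 9.
- D: BR = Z, leader payoff 2.
- E: BR = Y, leader payoff 5.
Player I's induced payoffs are 5, 10, 9, 2, 5, so Player I commits to B. Subgame-perfect outcome: (B, X) with payoffs (10, 6).
For the simultaneous game, intersect best replies.
Player I's best replies: W→E; X→E; Y→C; Z→B.
Player II's best replies: A→Y; B→X; C→Y; D→Z; E→Y.
The unique mutual best reply is (C, Y), giving (9, 8).
Player I's commitment gain: 10 − 9 = 1.

1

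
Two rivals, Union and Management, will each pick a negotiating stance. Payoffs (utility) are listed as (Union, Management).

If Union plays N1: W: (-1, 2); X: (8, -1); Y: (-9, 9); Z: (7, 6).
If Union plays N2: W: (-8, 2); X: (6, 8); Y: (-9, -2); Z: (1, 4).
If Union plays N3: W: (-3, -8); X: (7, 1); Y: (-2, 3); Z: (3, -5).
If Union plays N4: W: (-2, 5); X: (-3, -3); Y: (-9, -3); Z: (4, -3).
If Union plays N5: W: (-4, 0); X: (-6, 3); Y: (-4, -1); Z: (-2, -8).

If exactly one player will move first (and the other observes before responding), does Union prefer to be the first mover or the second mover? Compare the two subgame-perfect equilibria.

second

If Union leads: Management's best replies are N1→Y, N2→X, N3→Y, N4→W, N5→X; Union's induced payoffs -9, 6, -2, -2, -6; outcome (N2, X), payoffs (6, 8).
If Management leads: Union's best replies are W→N1, X→N1, Y→N3, Z→N1; Management's induced payoffs 2, -1, 3, 6; outcome (N1, Z), payoffs (7, 6).
Union gets 6 moving first and 7 moving second, so Union prefers to move second.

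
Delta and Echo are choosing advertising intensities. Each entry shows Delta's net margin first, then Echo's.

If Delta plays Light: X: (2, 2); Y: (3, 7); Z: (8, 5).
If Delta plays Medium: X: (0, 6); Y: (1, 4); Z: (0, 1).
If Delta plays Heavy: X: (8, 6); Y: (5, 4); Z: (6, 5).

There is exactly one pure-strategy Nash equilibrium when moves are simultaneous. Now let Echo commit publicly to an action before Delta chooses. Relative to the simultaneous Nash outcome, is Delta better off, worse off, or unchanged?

Backward induction with Echo moving first.
- X → Delta plays Heavy (best of 2, 0, 8); Echo gets 6.
- Y → Delta plays Heavy (best of 3, 1, 5); Echo gets 4.
- Z → Delta plays Light (best of 8, 0, 6); Echo gets 5.
Among 6, 4, 5, the best is 6 at X. Subgame-perfect outcome: (Heavy, X) with payoffs (8, 6).
Now find the simultaneous Nash equilibrium.
Delta's best replies: X→Heavy; Y→Heavy; Z→Light.
Echo's best replies: Light→Y; Medium→X; Heavy→X.
Only (Heavy, X) has each player best-responding; Nash payoffs (8, 6).
Delta earns 8 sequentially versus 8 at the Nash outcome: unchanged.

unchanged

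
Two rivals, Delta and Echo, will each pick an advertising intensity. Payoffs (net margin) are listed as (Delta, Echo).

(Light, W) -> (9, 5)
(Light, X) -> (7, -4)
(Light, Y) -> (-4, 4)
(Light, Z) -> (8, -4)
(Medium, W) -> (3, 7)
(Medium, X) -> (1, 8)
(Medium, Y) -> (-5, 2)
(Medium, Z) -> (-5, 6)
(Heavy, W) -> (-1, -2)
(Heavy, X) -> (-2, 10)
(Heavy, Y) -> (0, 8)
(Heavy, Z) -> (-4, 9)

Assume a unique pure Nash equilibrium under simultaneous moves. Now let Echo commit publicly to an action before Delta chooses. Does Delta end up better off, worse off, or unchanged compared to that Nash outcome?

Delta best-responds to each possible Echo move:
- W: BR = Light, leader payoff 5.
- X: BR = Light, leader payoff -4.
- Y: BR = Heavy, leader payoff 8.
- Z: BR = Light, leader payoff -4.
Echo's induced payoffs are 5, -4, 8, -4, so Echo commits to Y. Subgame-perfect outcome: (Heavy, Y) with payoffs (0, 8).
Under simultaneous play:
Delta's best replies: W→Light; X→Light; Y→Heavy; Z→Light.
Echo's best replies: Light→W; Medium→X; Heavy→X.
Only (Light, W) has each player best-responding; Nash payoffs (9, 5).
Delta earns 0 sequentially versus 9 at the Nash outcome: worse off.

worse off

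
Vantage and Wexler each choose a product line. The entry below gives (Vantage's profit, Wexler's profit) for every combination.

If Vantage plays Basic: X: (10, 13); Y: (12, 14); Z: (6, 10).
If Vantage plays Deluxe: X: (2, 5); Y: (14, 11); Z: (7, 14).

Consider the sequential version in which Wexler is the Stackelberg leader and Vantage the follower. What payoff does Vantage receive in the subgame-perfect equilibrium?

7

Solve by backward induction (Wexler leads).
- X → Vantage plays Basic (best of 10, 2); Wexler gets 13.
- Y → Vantage plays Deluxe (best of 12, 14); Wexler gets 11.
- Z → Vantage plays Deluxe (best of 6, 7); Wexler gets 14.
Among 13, 11, 14, the best is 14 at Z. Subgame-perfect outcome: (Deluxe, Z) with payoffs (7, 14).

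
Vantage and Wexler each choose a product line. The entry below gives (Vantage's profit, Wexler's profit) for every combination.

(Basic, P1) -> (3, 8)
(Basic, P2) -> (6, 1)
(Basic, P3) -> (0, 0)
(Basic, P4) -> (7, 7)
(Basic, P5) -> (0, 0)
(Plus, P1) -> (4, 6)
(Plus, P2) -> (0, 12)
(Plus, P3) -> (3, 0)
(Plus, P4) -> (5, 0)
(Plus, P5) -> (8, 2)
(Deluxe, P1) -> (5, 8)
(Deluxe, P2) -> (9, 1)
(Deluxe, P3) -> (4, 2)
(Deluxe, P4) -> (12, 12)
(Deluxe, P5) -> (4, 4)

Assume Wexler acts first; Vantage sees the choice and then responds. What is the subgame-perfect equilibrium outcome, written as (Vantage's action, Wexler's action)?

(Deluxe, P4)

Backward induction with Wexler moving first.
- P1: Vantage compares 3, 4, 5 and picks Deluxe; Wexler would get 8.
- P2: Vantage compares 6, 0, 9 and picks Deluxe; Wexler would get 1.
- P3: Vantage compares 0, 3, 4 and picks Deluxe; Wexler would get 2.
- P4: Vantage compares 7, 5, 12 and picks Deluxe; Wexler would get 12.
- P5: Vantage compares 0, 8, 4 and picks Plus; Wexler would get 2.
Maximizing over 8, 1, 2, 12, 2, Wexler chooses P4. Subgame-perfect outcome: (Deluxe, P4) with payoffs (12, 12).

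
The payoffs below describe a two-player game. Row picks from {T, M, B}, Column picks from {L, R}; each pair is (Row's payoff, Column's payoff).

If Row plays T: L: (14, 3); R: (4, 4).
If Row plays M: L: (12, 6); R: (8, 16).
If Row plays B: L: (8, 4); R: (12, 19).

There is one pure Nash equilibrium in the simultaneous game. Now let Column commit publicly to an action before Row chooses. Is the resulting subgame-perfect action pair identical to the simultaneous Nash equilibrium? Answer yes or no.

yes

Row best-responds to each possible Column move:
- L: Row compares 14, 12, 8 and picks T; Column would get 3.
- R: Row compares 4, 8, 12 and picks B; Column would get 19.
Maximizing over 3, 19, Column chooses R. Subgame-perfect outcome: (B, R) with payoffs (12, 19).
For the simultaneous game, intersect best replies.
Row's best replies: L→T; R→B.
Column's best replies: T→R; M→R; B→R.
The unique mutual best reply is (B, R), giving (12, 19).
Sequential outcome (B, R) coincides with the Nash profile (B, R).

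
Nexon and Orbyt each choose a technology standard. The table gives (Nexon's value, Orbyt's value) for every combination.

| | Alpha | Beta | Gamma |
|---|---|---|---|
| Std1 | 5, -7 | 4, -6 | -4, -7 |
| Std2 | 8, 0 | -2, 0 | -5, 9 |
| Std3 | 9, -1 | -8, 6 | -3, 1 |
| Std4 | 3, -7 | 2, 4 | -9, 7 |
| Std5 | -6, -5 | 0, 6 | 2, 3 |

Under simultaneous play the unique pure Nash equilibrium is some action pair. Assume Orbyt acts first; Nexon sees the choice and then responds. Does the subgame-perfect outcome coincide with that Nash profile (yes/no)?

no

Work backward from Nexon's decision.
- Alpha: BR = Std3, leader payoff -1.
- Beta: BR = Std1, leader payoff -6.
- Gamma: BR = Std5, leader payoff 3.
Among -1, -6, 3, the best is 3 at Gamma. Subgame-perfect outcome: (Std5, Gamma) with payoffs (2, 3).
Under simultaneous play:
Nexon's best replies: Alpha→Std3; Beta→Std1; Gamma→Std5.
Orbyt's best replies: Std1→Beta; Std2→Gamma; Std3→Beta; Std4→Gamma; Std5→Beta.
Only (Std1, Beta) has each player best-responding; Nash payoffs (4, -6).
Sequential outcome (Std5, Gamma) differs from the Nash profile (Std1, Beta).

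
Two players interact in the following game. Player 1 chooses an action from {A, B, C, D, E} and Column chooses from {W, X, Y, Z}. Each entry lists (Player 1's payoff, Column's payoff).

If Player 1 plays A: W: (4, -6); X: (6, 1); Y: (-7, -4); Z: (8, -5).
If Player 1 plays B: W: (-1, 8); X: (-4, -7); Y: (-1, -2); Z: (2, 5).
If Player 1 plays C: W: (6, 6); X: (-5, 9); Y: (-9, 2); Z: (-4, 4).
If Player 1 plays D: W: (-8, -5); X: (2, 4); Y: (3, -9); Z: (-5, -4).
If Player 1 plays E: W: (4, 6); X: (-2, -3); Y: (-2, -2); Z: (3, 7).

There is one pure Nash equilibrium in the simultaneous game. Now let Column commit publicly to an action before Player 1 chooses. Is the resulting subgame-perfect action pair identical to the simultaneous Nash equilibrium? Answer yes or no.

Work backward from Player 1's decision.
- W: BR = C, leader payoff 6.
- X: BR = A, leader payoff 1.
- Y: BR = D, leader payoff -9.
- Z: BR = A, leader payoff -5.
Column's induced payoffs are 6, 1, -9, -5, so Column commits to W. Subgame-perfect outcome: (C, W) with payoffs (6, 6).
For the simultaneous game, intersect best replies.
Player 1's best replies: W→C; X→A; Y→D; Z→A.
Column's best replies: A→X; B→W; C→X; D→X; E→Z.
Only (A, X) has each player best-responding; Nash payoffs (6, 1).
Sequential outcome (C, W) differs from the Nash profile (A, X).

no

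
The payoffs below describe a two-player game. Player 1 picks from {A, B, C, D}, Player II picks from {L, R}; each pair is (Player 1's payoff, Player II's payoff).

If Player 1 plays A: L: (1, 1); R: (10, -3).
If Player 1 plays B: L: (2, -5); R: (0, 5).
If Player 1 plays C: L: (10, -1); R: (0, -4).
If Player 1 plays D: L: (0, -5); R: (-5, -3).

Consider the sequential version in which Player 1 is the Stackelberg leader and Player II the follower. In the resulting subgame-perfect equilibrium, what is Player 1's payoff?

10

Player II best-responds to each possible Player 1 move:
- A: BR = L, leader payoff 1.
- B: BR = R, leader payoff 0.
- C: BR = L, leader payoff 10.
- D: BR = R, leader payoff -5.
Maximizing over 1, 0, 10, -5, Player 1 chooses C. Subgame-perfect outcome: (C, L) with payoffs (10, -1).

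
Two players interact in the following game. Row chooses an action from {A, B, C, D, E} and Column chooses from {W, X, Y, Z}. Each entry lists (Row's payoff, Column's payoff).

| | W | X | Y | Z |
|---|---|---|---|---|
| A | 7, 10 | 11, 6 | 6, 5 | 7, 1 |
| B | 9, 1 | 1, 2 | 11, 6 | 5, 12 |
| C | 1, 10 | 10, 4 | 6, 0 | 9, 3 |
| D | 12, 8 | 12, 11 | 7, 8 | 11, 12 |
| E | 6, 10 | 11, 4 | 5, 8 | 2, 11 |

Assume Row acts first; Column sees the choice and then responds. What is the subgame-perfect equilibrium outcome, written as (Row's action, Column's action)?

Work backward from Column's decision.
- A → Column plays W (best of 10, 6, 5, 1); Row gets 7.
- B → Column plays Z (best of 1, 2, 6, 12); Row gets 5.
- C → Column plays W (best of 10, 4, 0, 3); Row gets 1.
- D → Column plays Z (best of 8, 11, 8, 12); Row gets 11.
- E → Column plays Z (best of 10, 4, 8, 11); Row gets 2.
Among 7, 5, 1, 11, 2, the best is 11 at D. Subgame-perfect outcome: (D, Z) with payoffs (11, 12).

(D, Z)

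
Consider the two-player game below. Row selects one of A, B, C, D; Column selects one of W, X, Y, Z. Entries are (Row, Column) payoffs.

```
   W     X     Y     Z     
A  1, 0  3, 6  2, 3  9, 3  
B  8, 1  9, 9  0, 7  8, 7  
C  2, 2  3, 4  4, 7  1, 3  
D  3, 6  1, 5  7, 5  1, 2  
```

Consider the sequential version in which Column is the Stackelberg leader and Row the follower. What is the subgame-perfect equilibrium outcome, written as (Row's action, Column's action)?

Row best-responds to each possible Column move:
- W: BR = B, leader payoff 1.
- X: BR = B, leader payoff 9.
- Y: BR = D, leader payoff 5.
- Z: BR = A, leader payoff 3.
Maximizing over 1, 9, 5, 3, Column chooses X. Subgame-perfect outcome: (B, X) with payoffs (9, 9).

(B, X)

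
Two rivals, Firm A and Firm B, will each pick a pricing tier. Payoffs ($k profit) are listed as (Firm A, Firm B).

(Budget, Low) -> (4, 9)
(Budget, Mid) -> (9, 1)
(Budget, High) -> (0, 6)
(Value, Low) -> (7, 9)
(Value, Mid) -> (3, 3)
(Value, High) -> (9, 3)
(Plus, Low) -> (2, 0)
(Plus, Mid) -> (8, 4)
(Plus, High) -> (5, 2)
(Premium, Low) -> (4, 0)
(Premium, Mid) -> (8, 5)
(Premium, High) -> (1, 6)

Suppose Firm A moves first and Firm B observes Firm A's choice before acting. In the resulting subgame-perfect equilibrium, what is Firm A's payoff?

8

Firm B best-responds to each possible Firm A move:
- Budget → Firm B plays Low (best of 9, 1, 6); Firm A gets 4.
- Value → Firm B plays Low (best of 9, 3, 3); Firm A gets 7.
- Plus → Firm B plays Mid (best of 0, 4, 2); Firm A gets 8.
- Premium → Firm B plays High (best of 0, 5, 6); Firm A gets 1.
Among 4, 7, 8, 1, the best is 8 at Plus. Subgame-perfect outcome: (Plus, Mid) with payoffs (8, 4).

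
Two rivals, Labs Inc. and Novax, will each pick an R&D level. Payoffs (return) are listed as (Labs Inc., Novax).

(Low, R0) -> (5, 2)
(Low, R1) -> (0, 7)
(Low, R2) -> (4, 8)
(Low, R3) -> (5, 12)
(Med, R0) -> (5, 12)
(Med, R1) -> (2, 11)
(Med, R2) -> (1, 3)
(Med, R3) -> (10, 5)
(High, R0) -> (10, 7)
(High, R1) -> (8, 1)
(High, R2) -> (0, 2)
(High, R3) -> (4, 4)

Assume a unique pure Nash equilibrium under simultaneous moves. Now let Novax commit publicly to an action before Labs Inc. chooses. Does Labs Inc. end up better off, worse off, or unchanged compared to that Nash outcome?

Work backward from Labs Inc.'s decision.
- R0 → Labs Inc. plays High (best of 5, 5, 10); Novax gets 7.
- R1 → Labs Inc. plays High (best of 0, 2, 8); Novax gets 1.
- R2 → Labs Inc. plays Low (best of 4, 1, 0); Novax gets 8.
- R3 → Labs Inc. plays Med (best of 5, 10, 4); Novax gets 5.
Novax's induced payoffs are 7, 1, 8, 5, so Novax commits to R2. Subgame-perfect outcome: (Low, R2) with payoffs (4, 8).
For the simultaneous game, intersect best replies.
Labs Inc.'s best replies: R0→High; R1→High; R2→Low; R3→Med.
Novax's best replies: Low→R3; Med→R0; High→R0.
The unique mutual best reply is (High, R0), giving (10, 7).
Labs Inc. earns 4 sequentially versus 10 at the Nash outcome: worse off.

worse off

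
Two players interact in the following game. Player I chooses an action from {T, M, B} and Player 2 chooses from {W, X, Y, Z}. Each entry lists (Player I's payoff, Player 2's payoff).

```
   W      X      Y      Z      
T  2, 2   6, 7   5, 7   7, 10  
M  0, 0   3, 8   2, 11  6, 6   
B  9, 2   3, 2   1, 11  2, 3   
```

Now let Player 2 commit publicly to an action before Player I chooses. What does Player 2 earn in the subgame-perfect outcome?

Solve by backward induction (Player 2 leads).
- W: BR = B, leader payoff 2.
- X: BR = T, leader payoff 7.
- Y: BR = T, leader payoff 7.
- Z: BR = T, leader payoff 10.
Maximizing over 2, 7, 7, 10, Player 2 chooses Z. Subgame-perfect outcome: (T, Z) with payoffs (7, 10).

10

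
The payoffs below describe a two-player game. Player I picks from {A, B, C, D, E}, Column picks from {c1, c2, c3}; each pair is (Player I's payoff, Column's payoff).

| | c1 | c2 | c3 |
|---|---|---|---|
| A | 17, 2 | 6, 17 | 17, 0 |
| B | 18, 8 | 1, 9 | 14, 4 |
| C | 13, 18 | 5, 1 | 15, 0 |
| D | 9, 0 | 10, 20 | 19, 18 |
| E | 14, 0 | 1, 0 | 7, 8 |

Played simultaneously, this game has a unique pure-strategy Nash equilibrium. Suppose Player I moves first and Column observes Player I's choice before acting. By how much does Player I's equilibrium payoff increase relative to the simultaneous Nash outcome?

3

Backward induction with Player I moving first.
- A: Column compares 2, 17, 0 and picks c2; Player I would get 6.
- B: Column compares 8, 9, 4 and picks c2; Player I would get 1.
- C: Column compares 18, 1, 0 and picks c1; Player I would get 13.
- D: Column compares 0, 20, 18 and picks c2; Player I would get 10.
- E: Column compares 0, 0, 8 and picks c3; Player I would get 7.
Player I's induced payoffs are 6, 1, 13, 10, 7, so Player I commits to C. Subgame-perfect outcome: (C, c1) with payoffs (13, 18).
Under simultaneous play:
Player I's best replies: c1→B; c2→D; c3→D.
Column's best replies: A→c2; B→c2; C→c1; D→c2; E→c3.
Only (D, c2) has each player best-responding; Nash payoffs (10, 20).
Player I's commitment gain: 13 − 10 = 3.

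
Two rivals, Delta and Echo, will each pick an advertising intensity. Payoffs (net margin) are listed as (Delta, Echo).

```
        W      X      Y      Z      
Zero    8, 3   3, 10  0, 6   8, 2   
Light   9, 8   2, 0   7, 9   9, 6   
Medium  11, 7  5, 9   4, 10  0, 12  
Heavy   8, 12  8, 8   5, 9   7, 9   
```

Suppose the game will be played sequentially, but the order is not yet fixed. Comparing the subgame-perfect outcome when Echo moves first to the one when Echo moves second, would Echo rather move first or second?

second

If Delta leads: Echo's best replies are Zero→X, Light→Y, Medium→Z, Heavy→W; Delta's induced payoffs 3, 7, 0, 8; outcome (Heavy, W), payoffs (8, 12).
If Echo leads: Delta's best replies are W→Medium, X→Heavy, Y→Light, Z→Light; Echo's induced payoffs 7, 8, 9, 6; outcome (Light, Y), payoffs (7, 9).
Echo gets 9 moving first and 12 moving second, so Echo prefers to move second.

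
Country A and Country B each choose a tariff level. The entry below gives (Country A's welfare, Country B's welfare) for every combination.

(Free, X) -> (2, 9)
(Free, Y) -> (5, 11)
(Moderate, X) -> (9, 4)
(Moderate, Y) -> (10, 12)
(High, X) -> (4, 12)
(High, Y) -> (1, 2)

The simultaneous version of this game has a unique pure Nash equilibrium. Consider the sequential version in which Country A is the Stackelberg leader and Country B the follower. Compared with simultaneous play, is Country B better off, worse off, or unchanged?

unchanged

Country B best-responds to each possible Country A move:
- Free: Country B compares 9, 11 and picks Y; Country A would get 5.
- Moderate: Country B compares 4, 12 and picks Y; Country A would get 10.
- High: Country B compares 12, 2 and picks X; Country A would get 4.
Among 5, 10, 4, the best is 10 at Moderate. Subgame-perfect outcome: (Moderate, Y) with payoffs (10, 12).
Now find the simultaneous Nash equilibrium.
Country A's best replies: X→Moderate; Y→Moderate.
Country B's best replies: Free→Y; Moderate→Y; High→X.
Only (Moderate, Y) has each player best-responding; Nash payoffs (10, 12).
Country B earns 12 sequentially versus 12 at the Nash outcome: unchanged.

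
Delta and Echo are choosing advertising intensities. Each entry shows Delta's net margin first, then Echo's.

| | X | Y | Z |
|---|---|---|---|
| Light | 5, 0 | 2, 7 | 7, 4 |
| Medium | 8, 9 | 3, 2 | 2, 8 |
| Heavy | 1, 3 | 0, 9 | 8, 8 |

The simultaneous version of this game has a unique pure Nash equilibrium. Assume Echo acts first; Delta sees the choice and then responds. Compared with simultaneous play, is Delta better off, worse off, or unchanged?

unchanged

Backward induction with Echo moving first.
- X: Delta compares 5, 8, 1 and picks Medium; Echo would get 9.
- Y: Delta compares 2, 3, 0 and picks Medium; Echo would get 2.
- Z: Delta compares 7, 2, 8 and picks Heavy; Echo would get 8.
Among 9, 2, 8, the best is 9 at X. Subgame-perfect outcome: (Medium, X) with payoffs (8, 9).
Under simultaneous play:
Delta's best replies: X→Medium; Y→Medium; Z→Heavy.
Echo's best replies: Light→Y; Medium→X; Heavy→Y.
The unique mutual best reply is (Medium, X), giving (8, 9).
Delta earns 8 sequentially versus 8 at the Nash outcome: unchanged.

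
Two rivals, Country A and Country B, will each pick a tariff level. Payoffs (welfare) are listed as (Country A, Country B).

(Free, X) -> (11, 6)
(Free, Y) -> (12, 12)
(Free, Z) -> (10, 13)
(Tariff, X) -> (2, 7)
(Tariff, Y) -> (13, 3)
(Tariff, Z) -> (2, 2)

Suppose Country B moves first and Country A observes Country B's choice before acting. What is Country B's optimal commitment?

Backward induction with Country B moving first.
- X: BR = Free, leader payoff 6.
- Y: BR = Tariff, leader payoff 3.
- Z: BR = Free, leader payoff 13.
Country B's induced payoffs are 6, 3, 13, so Country B commits to Z. Subgame-perfect outcome: (Free, Z) with payoffs (10, 13).

Z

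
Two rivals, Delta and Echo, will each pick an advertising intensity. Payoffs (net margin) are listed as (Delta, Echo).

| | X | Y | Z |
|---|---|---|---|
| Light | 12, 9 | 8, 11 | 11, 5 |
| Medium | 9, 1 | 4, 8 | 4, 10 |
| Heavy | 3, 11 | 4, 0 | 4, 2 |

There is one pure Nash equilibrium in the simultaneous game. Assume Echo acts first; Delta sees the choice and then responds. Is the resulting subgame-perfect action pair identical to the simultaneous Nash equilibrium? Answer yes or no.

Delta best-responds to each possible Echo move:
- X → Delta plays Light (best of 12, 9, 3); Echo gets 9.
- Y → Delta plays Light (best of 8, 4, 4); Echo gets 11.
- Z → Delta plays Light (best of 11, 4, 4); Echo gets 5.
Among 9, 11, 5, the best is 11 at Y. Subgame-perfect outcome: (Light, Y) with payoffs (8, 11).
For the simultaneous game, intersect best replies.
Delta's best replies: X→Light; Y→Light; Z→Light.
Echo's best replies: Light→Y; Medium→Z; Heavy→X.
The unique mutual best reply is (Light, Y), giving (8, 11).
Sequential outcome (Light, Y) coincides with the Nash profile (Light, Y).

yes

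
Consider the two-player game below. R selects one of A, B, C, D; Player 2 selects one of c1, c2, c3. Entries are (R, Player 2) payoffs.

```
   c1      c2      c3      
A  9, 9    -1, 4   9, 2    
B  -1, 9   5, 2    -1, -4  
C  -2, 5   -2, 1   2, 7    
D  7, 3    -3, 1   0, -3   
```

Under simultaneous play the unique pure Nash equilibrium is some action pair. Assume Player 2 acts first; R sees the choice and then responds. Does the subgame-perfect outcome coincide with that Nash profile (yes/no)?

yes

R best-responds to each possible Player 2 move:
- c1: BR = A, leader payoff 9.
- c2: BR = B, leader payoff 2.
- c3: BR = A, leader payoff 2.
Among 9, 2, 2, the best is 9 at c1. Subgame-perfect outcome: (A, c1) with payoffs (9, 9).
Now find the simultaneous Nash equilibrium.
R's best replies: c1→A; c2→B; c3→A.
Player 2's best replies: A→c1; B→c1; C→c3; D→c1.
Only (A, c1) has each player best-responding; Nash payoffs (9, 9).
Sequential outcome (A, c1) coincides with the Nash profile (A, c1).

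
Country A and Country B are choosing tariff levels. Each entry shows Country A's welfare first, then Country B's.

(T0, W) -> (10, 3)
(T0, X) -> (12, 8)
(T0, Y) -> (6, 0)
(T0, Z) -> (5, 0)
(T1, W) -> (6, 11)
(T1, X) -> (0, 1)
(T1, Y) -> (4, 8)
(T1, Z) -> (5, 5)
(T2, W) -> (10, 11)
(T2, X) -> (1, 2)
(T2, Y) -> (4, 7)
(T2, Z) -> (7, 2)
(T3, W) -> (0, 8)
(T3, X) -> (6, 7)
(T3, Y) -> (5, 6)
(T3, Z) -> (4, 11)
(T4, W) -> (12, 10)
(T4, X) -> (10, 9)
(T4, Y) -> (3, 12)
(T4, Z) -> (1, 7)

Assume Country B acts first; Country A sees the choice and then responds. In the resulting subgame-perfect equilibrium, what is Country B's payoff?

10

Backward induction with Country B moving first.
- W: BR = T4, leader payoff 10.
- X: BR = T0, leader payoff 8.
- Y: BR = T0, leader payoff 0.
- Z: BR = T2, leader payoff 2.
Maximizing over 10, 8, 0, 2, Country B chooses W. Subgame-perfect outcome: (T4, W) with payoffs (12, 10).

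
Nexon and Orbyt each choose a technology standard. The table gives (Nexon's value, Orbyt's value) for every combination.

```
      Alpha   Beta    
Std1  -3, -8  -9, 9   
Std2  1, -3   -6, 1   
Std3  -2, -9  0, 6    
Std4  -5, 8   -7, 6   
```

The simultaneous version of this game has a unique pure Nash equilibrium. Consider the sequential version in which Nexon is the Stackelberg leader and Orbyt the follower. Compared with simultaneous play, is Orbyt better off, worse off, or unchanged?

Orbyt best-responds to each possible Nexon move:
- Std1: Orbyt compares -8, 9 and picks Beta; Nexon would get -9.
- Std2: Orbyt compares -3, 1 and picks Beta; Nexon would get -6.
- Std3: Orbyt compares -9, 6 and picks Beta; Nexon would get 0.
- Std4: Orbyt compares 8, 6 and picks Alpha; Nexon would get -5.
Maximizing over -9, -6, 0, -5, Nexon chooses Std3. Subgame-perfect outcome: (Std3, Beta) with payoffs (0, 6).
Now find the simultaneous Nash equilibrium.
Nexon's best replies: Alpha→Std2; Beta→Std3.
Orbyt's best replies: Std1→Beta; Std2→Beta; Std3→Beta; Std4→Alpha.
The unique mutual best reply is (Std3, Beta), giving (0, 6).
Orbyt earns 6 sequentially versus 6 at the Nash outcome: unchanged.

unchanged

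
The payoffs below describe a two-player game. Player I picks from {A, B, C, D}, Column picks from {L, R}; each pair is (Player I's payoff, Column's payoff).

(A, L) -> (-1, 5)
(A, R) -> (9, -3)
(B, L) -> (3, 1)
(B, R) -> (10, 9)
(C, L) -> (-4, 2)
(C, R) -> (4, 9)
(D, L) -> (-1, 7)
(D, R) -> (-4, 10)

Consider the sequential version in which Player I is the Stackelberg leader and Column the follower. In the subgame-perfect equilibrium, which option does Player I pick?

Work backward from Column's decision.
- A: BR = L, leader payoff -1.
- B: BR = R, leader payoff 10.
- C: BR = R, leader payoff 4.
- D: BR = R, leader payoff -4.
Maximizing over -1, 10, 4, -4, Player I chooses B. Subgame-perfect outcome: (B, R) with payoffs (10, 9).

B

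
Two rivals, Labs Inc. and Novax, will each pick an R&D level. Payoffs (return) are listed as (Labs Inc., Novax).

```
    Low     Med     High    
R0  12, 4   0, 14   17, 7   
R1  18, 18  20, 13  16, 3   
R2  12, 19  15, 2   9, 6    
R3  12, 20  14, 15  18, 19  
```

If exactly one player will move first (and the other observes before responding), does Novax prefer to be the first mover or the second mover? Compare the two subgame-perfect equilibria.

If Labs Inc. leads: Novax's best replies are R0→Med, R1→Low, R2→Low, R3→Low; Labs Inc.'s induced payoffs 0, 18, 12, 12; outcome (R1, Low), payoffs (18, 18).
If Novax leads: Labs Inc.'s best replies are Low→R1, Med→R1, High→R3; Novax's induced payoffs 18, 13, 19; outcome (R3, High), payoffs (18, 19).
Novax gets 19 moving first and 18 moving second, so Novax prefers to move first.

first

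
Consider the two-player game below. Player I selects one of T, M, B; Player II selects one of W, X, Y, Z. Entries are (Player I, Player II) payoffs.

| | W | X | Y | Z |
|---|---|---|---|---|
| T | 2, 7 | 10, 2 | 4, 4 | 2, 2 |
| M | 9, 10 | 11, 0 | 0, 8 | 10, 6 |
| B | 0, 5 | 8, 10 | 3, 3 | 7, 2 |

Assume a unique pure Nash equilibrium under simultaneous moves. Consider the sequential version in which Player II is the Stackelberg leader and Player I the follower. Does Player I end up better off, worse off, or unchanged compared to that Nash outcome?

Backward induction with Player II moving first.
- W: Player I compares 2, 9, 0 and picks M; Player II would get 10.
- X: Player I compares 10, 11, 8 and picks M; Player II would get 0.
- Y: Player I compares 4, 0, 3 and picks T; Player II would get 4.
- Z: Player I compares 2, 10, 7 and picks M; Player II would get 6.
Among 10, 0, 4, 6, the best is 10 at W. Subgame-perfect outcome: (M, W) with payoffs (9, 10).
Under simultaneous play:
Player I's best replies: W→M; X→M; Y→T; Z→M.
Player II's best replies: T→W; M→W; B→X.
The unique mutual best reply is (M, W), giving (9, 10).
Player I earns 9 sequentially versus 9 at the Nash outcome: unchanged.

unchanged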